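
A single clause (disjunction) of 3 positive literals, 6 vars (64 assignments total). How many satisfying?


Step 1: Total=2^6=64
Step 2: Unsat when all 3 false: 2^3=8
Step 3: Sat=64-8=56

56


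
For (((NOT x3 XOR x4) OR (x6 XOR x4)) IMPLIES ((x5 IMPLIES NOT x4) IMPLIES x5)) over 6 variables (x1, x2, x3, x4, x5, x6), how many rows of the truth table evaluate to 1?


Formula: (((NOT x3 XOR x4) OR (x6 XOR x4)) IMPLIES ((x5 IMPLIES NOT x4) IMPLIES x5)) over 6 vars (64 rows)
Evaluate each row (x1, x2, x3, x4, x5, x6 as bits, MSB first):
  row 0 [000000]: (((NOT 0 XOR 0) OR (0 XOR 0)) IMPLIES ((0 IMPLIES NOT 0) IMPLIES 0)) -> 0
  row 1 [000001]: (((NOT 0 XOR 0) OR (1 XOR 0)) IMPLIES ((0 IMPLIES NOT 0) IMPLIES 0)) -> 0
  row 2 [000010]: (((NOT 0 XOR 0) OR (0 XOR 0)) IMPLIES ((1 IMPLIES NOT 0) IMPLIES 1)) -> 1
  row 3 [000011]: (((NOT 0 XOR 0) OR (1 XOR 0)) IMPLIES ((1 IMPLIES NOT 0) IMPLIES 1)) -> 1
  row 4 [000100]: (((NOT 0 XOR 1) OR (0 XOR 1)) IMPLIES ((0 IMPLIES NOT 1) IMPLIES 0)) -> 0
  (every remaining row is evaluated the same way; all 64 results are listed next)
Full result column, 8 rows per line (x1,x2,x3 fixed per line; x4,x5,x6 runs 000..111 left to right):
  rows 0-7 [x1,x2,x3=000]: 00110111  (ones: 5)
  rows 8-15 [x1,x2,x3=001]: 10110011  (ones: 5)
  rows 16-23 [x1,x2,x3=010]: 00110111  (ones: 5)
  rows 24-31 [x1,x2,x3=011]: 10110011  (ones: 5)
  rows 32-39 [x1,x2,x3=100]: 00110111  (ones: 5)
  rows 40-47 [x1,x2,x3=101]: 10110011  (ones: 5)
  rows 48-55 [x1,x2,x3=110]: 00110111  (ones: 5)
  rows 56-63 [x1,x2,x3=111]: 10110011  (ones: 5)
Count of 1-rows = 5+5+5+5+5+5+5+5 = 40

40


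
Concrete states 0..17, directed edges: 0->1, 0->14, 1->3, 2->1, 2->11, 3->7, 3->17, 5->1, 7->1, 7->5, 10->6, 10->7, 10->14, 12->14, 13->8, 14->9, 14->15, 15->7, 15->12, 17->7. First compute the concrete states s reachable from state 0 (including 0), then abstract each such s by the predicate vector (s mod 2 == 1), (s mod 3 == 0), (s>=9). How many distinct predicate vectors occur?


BFS from 0:
Concrete reachable: {0, 1, 3, 5, 7, 9, 12, 14, 15, 17}
Abstract via predicates (s mod 2 == 1), (s mod 3 == 0), (s>=9):
  (0,0,1) <- {14}
  (0,1,0) <- {0}
  (0,1,1) <- {12}
  (1,0,0) <- {1, 5, 7}
  (1,0,1) <- {17}
  (1,1,0) <- {3}
  (1,1,1) <- {9, 15}
Distinct abstract states = 7

7


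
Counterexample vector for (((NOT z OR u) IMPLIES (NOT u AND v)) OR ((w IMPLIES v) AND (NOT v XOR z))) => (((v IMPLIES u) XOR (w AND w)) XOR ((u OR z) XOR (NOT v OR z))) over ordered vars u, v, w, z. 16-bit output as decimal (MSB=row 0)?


F1 = (((NOT z OR u) IMPLIES (NOT u AND v)) OR ((w IMPLIES v) AND (NOT v XOR z)))
F2 = (((v IMPLIES u) XOR (w AND w)) XOR ((u OR z) XOR (NOT v OR z)))
Counterexample to F1=>F2 is where F1=1 and F2=0.
Evaluate each row (bits = u,v,w,z, MSB first):
  row 0 [0000]: F1=1 F2=0 -> F1&~F2 -> 1
  row 1 [0001]: F1=1 F2=1 -> F1&~F2 -> 0
  row 2 [0010]: F1=0 F2=1 -> F1&~F2 -> 0
  row 3 [0011]: F1=1 F2=0 -> F1&~F2 -> 1
  row 4 [0100]: F1=1 F2=0 -> F1&~F2 -> 1
  row 5 [0101]: F1=1 F2=0 -> F1&~F2 -> 1
  row 6 [0110]: F1=1 F2=1 -> F1&~F2 -> 0
  row 7 [0111]: F1=1 F2=1 -> F1&~F2 -> 0
  row 8 [1000]: F1=1 F2=1 -> F1&~F2 -> 0
  row 9 [1001]: F1=0 F2=1 -> F1&~F2 -> 0
  row 10 [1010]: F1=0 F2=0 -> F1&~F2 -> 0
  row 11 [1011]: F1=0 F2=0 -> F1&~F2 -> 0
  row 12 [1100]: F1=0 F2=0 -> F1&~F2 -> 0
  row 13 [1101]: F1=1 F2=1 -> F1&~F2 -> 0
  row 14 [1110]: F1=0 F2=1 -> F1&~F2 -> 0
  row 15 [1111]: F1=1 F2=0 -> F1&~F2 -> 1
Full result column, 4 rows per line (u,v fixed per line; w,z runs 00..11 left to right):
  rows 0-3 [u,v=00]: 1001  = hex 9
  rows 4-7 [u,v=01]: 1100  = hex C
  rows 8-11 [u,v=10]: 0000  = hex 0
  rows 12-15 [u,v=11]: 0001  = hex 1
Counterexample vector (row 0 .. row 15) = 1001110000000001
Output column grouped in 4s = 1001 1100 0000 0001 = 0x9C01
Convert to decimal digit by digit (value = value*16 + digit):
  9 -> 9
  9*16 + 12 (C) = 156
  156*16 + 0 = 2496
  2496*16 + 1 = 39937
Decimal = 39937

39937


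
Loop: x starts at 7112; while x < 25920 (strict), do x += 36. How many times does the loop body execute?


Step 1: x goes from 7112 toward 25920 by 36; the body runs while x<25920, so iterations = ceil((bound-start)/step)
Step 2: Distance=18808
Step 3: ceil(18808/36)=523

523


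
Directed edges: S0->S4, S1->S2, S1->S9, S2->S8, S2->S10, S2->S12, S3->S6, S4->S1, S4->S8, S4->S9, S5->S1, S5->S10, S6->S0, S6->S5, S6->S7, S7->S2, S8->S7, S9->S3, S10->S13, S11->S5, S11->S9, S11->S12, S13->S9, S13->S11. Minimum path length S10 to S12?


BFS layer-by-layer from S10:
  dist 0: {S10}
  dist 1: {S13}
  dist 2: {S9, S11}
  dist 3: {S3, S5, S12}
  -> S12 reached at distance 3
Shortest path length = 3

3


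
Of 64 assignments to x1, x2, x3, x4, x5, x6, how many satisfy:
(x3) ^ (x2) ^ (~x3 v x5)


CNF with 3 clauses over 6 vars (64 assignments).
An assignment satisfies CNF iff every clause has >=1 true literal.
Check each row (bits = x1,x2,x3,x4,x5,x6; clause T/F shown):
  row 0 [000000]: clauses=FFT -> 0
  row 1 [000001]: clauses=FFT -> 0
  row 2 [000010]: clauses=FFT -> 0
  row 3 [000011]: clauses=FFT -> 0
  row 4 [000100]: clauses=FFT -> 0
  (every remaining row is evaluated the same way; all 64 results are listed next)
Full result column, 8 rows per line (x1,x2,x3 fixed per line; x4,x5,x6 runs 000..111 left to right):
  rows 0-7 [x1,x2,x3=000]: 00000000  (ones: 0)
  rows 8-15 [x1,x2,x3=001]: 00000000  (ones: 0)
  rows 16-23 [x1,x2,x3=010]: 00000000  (ones: 0)
  rows 24-31 [x1,x2,x3=011]: 00110011  (ones: 4)
  rows 32-39 [x1,x2,x3=100]: 00000000  (ones: 0)
  rows 40-47 [x1,x2,x3=101]: 00000000  (ones: 0)
  rows 48-55 [x1,x2,x3=110]: 00000000  (ones: 0)
  rows 56-63 [x1,x2,x3=111]: 00110011  (ones: 4)
Satisfying assignments = 0+0+0+4+0+0+0+4 = 8

8


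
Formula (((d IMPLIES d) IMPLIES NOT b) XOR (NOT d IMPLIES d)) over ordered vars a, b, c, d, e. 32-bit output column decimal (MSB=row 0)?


Formula: (((d IMPLIES d) IMPLIES NOT b) XOR (NOT d IMPLIES d)) over a, b, c, d, e (32 rows)
Evaluate each row (bits = a,b,c,d,e, MSB first):
  row 0 [00000]: (((0 IMPLIES 0) IMPLIES NOT 0) XOR (NOT 0 IMPLIES 0)) -> 1
  row 1 [00001]: (((0 IMPLIES 0) IMPLIES NOT 0) XOR (NOT 0 IMPLIES 0)) -> 1
  row 2 [00010]: (((1 IMPLIES 1) IMPLIES NOT 0) XOR (NOT 1 IMPLIES 1)) -> 0
  row 3 [00011]: (((1 IMPLIES 1) IMPLIES NOT 0) XOR (NOT 1 IMPLIES 1)) -> 0
  row 4 [00100]: (((0 IMPLIES 0) IMPLIES NOT 0) XOR (NOT 0 IMPLIES 0)) -> 1
  row 5 [00101]: (((0 IMPLIES 0) IMPLIES NOT 0) XOR (NOT 0 IMPLIES 0)) -> 1
  row 6 [00110]: (((1 IMPLIES 1) IMPLIES NOT 0) XOR (NOT 1 IMPLIES 1)) -> 0
  row 7 [00111]: (((1 IMPLIES 1) IMPLIES NOT 0) XOR (NOT 1 IMPLIES 1)) -> 0
  row 8 [01000]: (((0 IMPLIES 0) IMPLIES NOT 1) XOR (NOT 0 IMPLIES 0)) -> 0
  row 9 [01001]: (((0 IMPLIES 0) IMPLIES NOT 1) XOR (NOT 0 IMPLIES 0)) -> 0
  row 10 [01010]: (((1 IMPLIES 1) IMPLIES NOT 1) XOR (NOT 1 IMPLIES 1)) -> 1
  row 11 [01011]: (((1 IMPLIES 1) IMPLIES NOT 1) XOR (NOT 1 IMPLIES 1)) -> 1
  row 12 [01100]: (((0 IMPLIES 0) IMPLIES NOT 1) XOR (NOT 0 IMPLIES 0)) -> 0
  row 13 [01101]: (((0 IMPLIES 0) IMPLIES NOT 1) XOR (NOT 0 IMPLIES 0)) -> 0
  row 14 [01110]: (((1 IMPLIES 1) IMPLIES NOT 1) XOR (NOT 1 IMPLIES 1)) -> 1
  row 15 [01111]: (((1 IMPLIES 1) IMPLIES NOT 1) XOR (NOT 1 IMPLIES 1)) -> 1
  row 16 [10000]: (((0 IMPLIES 0) IMPLIES NOT 0) XOR (NOT 0 IMPLIES 0)) -> 1
  row 17 [10001]: (((0 IMPLIES 0) IMPLIES NOT 0) XOR (NOT 0 IMPLIES 0)) -> 1
  row 18 [10010]: (((1 IMPLIES 1) IMPLIES NOT 0) XOR (NOT 1 IMPLIES 1)) -> 0
  row 19 [10011]: (((1 IMPLIES 1) IMPLIES NOT 0) XOR (NOT 1 IMPLIES 1)) -> 0
  row 20 [10100]: (((0 IMPLIES 0) IMPLIES NOT 0) XOR (NOT 0 IMPLIES 0)) -> 1
  row 21 [10101]: (((0 IMPLIES 0) IMPLIES NOT 0) XOR (NOT 0 IMPLIES 0)) -> 1
  row 22 [10110]: (((1 IMPLIES 1) IMPLIES NOT 0) XOR (NOT 1 IMPLIES 1)) -> 0
  row 23 [10111]: (((1 IMPLIES 1) IMPLIES NOT 0) XOR (NOT 1 IMPLIES 1)) -> 0
  row 24 [11000]: (((0 IMPLIES 0) IMPLIES NOT 1) XOR (NOT 0 IMPLIES 0)) -> 0
  row 25 [11001]: (((0 IMPLIES 0) IMPLIES NOT 1) XOR (NOT 0 IMPLIES 0)) -> 0
  row 26 [11010]: (((1 IMPLIES 1) IMPLIES NOT 1) XOR (NOT 1 IMPLIES 1)) -> 1
  row 27 [11011]: (((1 IMPLIES 1) IMPLIES NOT 1) XOR (NOT 1 IMPLIES 1)) -> 1
  row 28 [11100]: (((0 IMPLIES 0) IMPLIES NOT 1) XOR (NOT 0 IMPLIES 0)) -> 0
  row 29 [11101]: (((0 IMPLIES 0) IMPLIES NOT 1) XOR (NOT 0 IMPLIES 0)) -> 0
  row 30 [11110]: (((1 IMPLIES 1) IMPLIES NOT 1) XOR (NOT 1 IMPLIES 1)) -> 1
  row 31 [11111]: (((1 IMPLIES 1) IMPLIES NOT 1) XOR (NOT 1 IMPLIES 1)) -> 1
Full result column, 4 rows per line (a,b,c fixed per line; d,e runs 00..11 left to right):
  rows 0-3 [a,b,c=000]: 1100  = hex C
  rows 4-7 [a,b,c=001]: 1100  = hex C
  rows 8-11 [a,b,c=010]: 0011  = hex 3
  rows 12-15 [a,b,c=011]: 0011  = hex 3
  rows 16-19 [a,b,c=100]: 1100  = hex C
  rows 20-23 [a,b,c=101]: 1100  = hex C
  rows 24-27 [a,b,c=110]: 0011  = hex 3
  rows 28-31 [a,b,c=111]: 0011  = hex 3
Output column (row 0 .. row 31) = 11001100001100111100110000110011
Output column grouped in 4s = 1100 1100 0011 0011 1100 1100 0011 0011 = 0xCC33CC33
Convert to decimal digit by digit (value = value*16 + digit):
  C -> 12
  12*16 + 12 (C) = 204
  204*16 + 3 = 3267
  3267*16 + 3 = 52275
  52275*16 + 12 (C) = 836412
  836412*16 + 12 (C) = 13382604
  13382604*16 + 3 = 214121667
  214121667*16 + 3 = 3425946675
Decimal = 3425946675

3425946675


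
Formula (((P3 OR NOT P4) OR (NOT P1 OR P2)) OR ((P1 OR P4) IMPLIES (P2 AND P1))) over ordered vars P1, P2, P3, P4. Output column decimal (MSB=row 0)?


Formula: (((P3 OR NOT P4) OR (NOT P1 OR P2)) OR ((P1 OR P4) IMPLIES (P2 AND P1))) over P1, P2, P3, P4 (16 rows)
Evaluate each row (bits = P1,P2,P3,P4, MSB first):
  row 0 [0000]: (((0 OR NOT 0) OR (NOT 0 OR 0)) OR ((0 OR 0) IMPLIES (0 AND 0))) -> 1
  row 1 [0001]: (((0 OR NOT 1) OR (NOT 0 OR 0)) OR ((0 OR 1) IMPLIES (0 AND 0))) -> 1
  row 2 [0010]: (((1 OR NOT 0) OR (NOT 0 OR 0)) OR ((0 OR 0) IMPLIES (0 AND 0))) -> 1
  row 3 [0011]: (((1 OR NOT 1) OR (NOT 0 OR 0)) OR ((0 OR 1) IMPLIES (0 AND 0))) -> 1
  row 4 [0100]: (((0 OR NOT 0) OR (NOT 0 OR 1)) OR ((0 OR 0) IMPLIES (1 AND 0))) -> 1
  row 5 [0101]: (((0 OR NOT 1) OR (NOT 0 OR 1)) OR ((0 OR 1) IMPLIES (1 AND 0))) -> 1
  row 6 [0110]: (((1 OR NOT 0) OR (NOT 0 OR 1)) OR ((0 OR 0) IMPLIES (1 AND 0))) -> 1
  row 7 [0111]: (((1 OR NOT 1) OR (NOT 0 OR 1)) OR ((0 OR 1) IMPLIES (1 AND 0))) -> 1
  row 8 [1000]: (((0 OR NOT 0) OR (NOT 1 OR 0)) OR ((1 OR 0) IMPLIES (0 AND 1))) -> 1
  row 9 [1001]: (((0 OR NOT 1) OR (NOT 1 OR 0)) OR ((1 OR 1) IMPLIES (0 AND 1))) -> 0
  row 10 [1010]: (((1 OR NOT 0) OR (NOT 1 OR 0)) OR ((1 OR 0) IMPLIES (0 AND 1))) -> 1
  row 11 [1011]: (((1 OR NOT 1) OR (NOT 1 OR 0)) OR ((1 OR 1) IMPLIES (0 AND 1))) -> 1
  row 12 [1100]: (((0 OR NOT 0) OR (NOT 1 OR 1)) OR ((1 OR 0) IMPLIES (1 AND 1))) -> 1
  row 13 [1101]: (((0 OR NOT 1) OR (NOT 1 OR 1)) OR ((1 OR 1) IMPLIES (1 AND 1))) -> 1
  row 14 [1110]: (((1 OR NOT 0) OR (NOT 1 OR 1)) OR ((1 OR 0) IMPLIES (1 AND 1))) -> 1
  row 15 [1111]: (((1 OR NOT 1) OR (NOT 1 OR 1)) OR ((1 OR 1) IMPLIES (1 AND 1))) -> 1
Full result column, 4 rows per line (P1,P2 fixed per line; P3,P4 runs 00..11 left to right):
  rows 0-3 [P1,P2=00]: 1111  = hex F
  rows 4-7 [P1,P2=01]: 1111  = hex F
  rows 8-11 [P1,P2=10]: 1011  = hex B
  rows 12-15 [P1,P2=11]: 1111  = hex F
Output column (row 0 .. row 15) = 1111111110111111
Output column grouped in 4s = 1111 1111 1011 1111 = 0xFFBF
Convert to decimal digit by digit (value = value*16 + digit):
  F -> 15
  15*16 + 15 (F) = 255
  255*16 + 11 (B) = 4091
  4091*16 + 15 (F) = 65471
Decimal = 65471

65471


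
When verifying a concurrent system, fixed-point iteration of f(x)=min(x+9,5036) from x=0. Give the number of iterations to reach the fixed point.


Step 1: x=0, cap=5036, increment=9
Step 2: x grows by 9 each step until capped at 5036; fixed point is x=5036
Step 3: iterations = ceil(5036/9) = 560

560


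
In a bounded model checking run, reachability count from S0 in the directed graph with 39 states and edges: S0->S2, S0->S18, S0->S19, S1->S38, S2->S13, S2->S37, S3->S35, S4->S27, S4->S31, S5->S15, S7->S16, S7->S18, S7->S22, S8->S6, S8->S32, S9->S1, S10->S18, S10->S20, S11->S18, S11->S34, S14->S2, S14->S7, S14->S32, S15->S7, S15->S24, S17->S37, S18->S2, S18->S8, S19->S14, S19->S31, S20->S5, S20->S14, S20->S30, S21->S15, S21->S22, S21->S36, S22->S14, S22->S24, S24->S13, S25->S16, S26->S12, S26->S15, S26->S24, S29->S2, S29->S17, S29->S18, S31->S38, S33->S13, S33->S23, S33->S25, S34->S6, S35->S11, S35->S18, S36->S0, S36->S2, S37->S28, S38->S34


BFS from S0:
  layer 0: {S0}
  layer 1: {S2, S18, S19}
  layer 2: {S8, S13, S14, S31, S37}
  layer 3: {S6, S7, S28, S32, S38}
  layer 4: {S16, S22, S34}
  layer 5: {S24}
Reachable set: {S0, S2, S6, S7, S8, S13, S14, S16, S18, S19, S22, S24, S28, S31, S32, S34, S37, S38}
Count = 18

18


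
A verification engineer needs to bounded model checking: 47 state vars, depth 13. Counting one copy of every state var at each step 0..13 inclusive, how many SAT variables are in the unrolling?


BMC unrolls to depth k, creating one copy of each state var for steps 0..k.
Step count = 13 + 1 = 14 (steps 0 through 13)
Vars per step = 47
Total = 47 * 14 = 658

658


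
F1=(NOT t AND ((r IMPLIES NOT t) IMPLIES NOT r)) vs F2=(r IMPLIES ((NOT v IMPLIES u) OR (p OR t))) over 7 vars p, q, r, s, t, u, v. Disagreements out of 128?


F1 = (NOT t AND ((r IMPLIES NOT t) IMPLIES NOT r))
F2 = (r IMPLIES ((NOT v IMPLIES u) OR (p OR t)))
Evaluate both on each of 128 rows (bits = p,q,r,s,t,u,v):
  row 0 [0000000]: F1=1 F2=1 -> 0
  row 1 [0000001]: F1=1 F2=1 -> 0
  row 2 [0000010]: F1=1 F2=1 -> 0
  row 3 [0000011]: F1=1 F2=1 -> 0
  row 4 [0000100]: F1=0 F2=1 (differ) -> 1
  (every remaining row is evaluated the same way; all 128 results are listed next)
Full result column, 8 rows per line (p,q,r,s fixed per line; t,u,v runs 000..111 left to right):
  rows 0-7 [p,q,r,s=0000]: 00001111  (ones: 4)
  rows 8-15 [p,q,r,s=0001]: 00001111  (ones: 4)
  rows 16-23 [p,q,r,s=0010]: 01111111  (ones: 7)
  rows 24-31 [p,q,r,s=0011]: 01111111  (ones: 7)
  rows 32-39 [p,q,r,s=0100]: 00001111  (ones: 4)
  rows 40-47 [p,q,r,s=0101]: 00001111  (ones: 4)
  rows 48-55 [p,q,r,s=0110]: 01111111  (ones: 7)
  rows 56-63 [p,q,r,s=0111]: 01111111  (ones: 7)
  rows 64-71 [p,q,r,s=1000]: 00001111  (ones: 4)
  rows 72-79 [p,q,r,s=1001]: 00001111  (ones: 4)
  rows 80-87 [p,q,r,s=1010]: 11111111  (ones: 8)
  rows 88-95 [p,q,r,s=1011]: 11111111  (ones: 8)
  rows 96-103 [p,q,r,s=1100]: 00001111  (ones: 4)
  rows 104-111 [p,q,r,s=1101]: 00001111  (ones: 4)
  rows 112-119 [p,q,r,s=1110]: 11111111  (ones: 8)
  rows 120-127 [p,q,r,s=1111]: 11111111  (ones: 8)
Disagreements = 4+4+7+7+4+4+7+7+4+4+8+8+4+4+8+8 = 92

92


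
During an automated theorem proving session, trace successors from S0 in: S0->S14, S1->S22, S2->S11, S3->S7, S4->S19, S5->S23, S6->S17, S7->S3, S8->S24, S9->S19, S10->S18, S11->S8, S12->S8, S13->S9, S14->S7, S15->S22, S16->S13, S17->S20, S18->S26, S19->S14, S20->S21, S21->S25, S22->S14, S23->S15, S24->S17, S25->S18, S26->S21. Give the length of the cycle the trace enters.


Trace from S0 until a state repeats:
  S0 -> S14 -> S7 -> S3 -> S7
S7 first seen at step 2, revisited at step 4.
Cycle length = 4 - 2 = 2

2


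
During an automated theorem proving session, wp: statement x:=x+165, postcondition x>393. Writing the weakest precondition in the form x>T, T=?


Formula: wp(x:=E, P) = P[E/x] (substitute E for x in postcondition)
Step 1: Postcondition: x>393
Step 2: Substitute x+165 for x: x+165>393
Step 3: Solve for x: x > 393-165 = 228

228


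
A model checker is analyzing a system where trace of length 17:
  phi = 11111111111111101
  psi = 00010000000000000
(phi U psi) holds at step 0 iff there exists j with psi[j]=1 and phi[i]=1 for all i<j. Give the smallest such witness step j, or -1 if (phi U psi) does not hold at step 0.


(phi U psi) at 0: need smallest j with psi[j]=1 and phi[i]=1 for all i in [0,j).
Scan from step 0:
  step 0: phi=1, psi=0 -> continue
  step 1: phi=1, psi=0 -> continue
  step 2: phi=1, psi=0 -> continue
  step 3: psi=1 and phi held for [0,3) -> witness found
Witness step = 3

3


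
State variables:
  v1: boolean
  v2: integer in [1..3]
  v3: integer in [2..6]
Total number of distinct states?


State space = product of domain sizes of all variables.
Domain sizes:
  v1 (boolean): 2
  v2 (integer in [1..3]): 3
  v3 (integer in [2..6]): 5
Product = 2 * 3 * 5 = 30

30


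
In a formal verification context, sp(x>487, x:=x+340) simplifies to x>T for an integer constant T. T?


Formula: sp(P, x:=E) = exists old_x. (x = E[old_x/x]) AND P[old_x/x] (old_x is the value of x before the assignment; eliminate old_x by solving x = E[old_x/x] for old_x)
Step 1: Precondition P: x>487, i.e. old_x > 487
Step 2: Assignment gives x = old_x + 340, so old_x = x - 340
Step 3: Substitute into P: x - 340 > 487
Step 4: Simplify: x > 487+340 = 827

827


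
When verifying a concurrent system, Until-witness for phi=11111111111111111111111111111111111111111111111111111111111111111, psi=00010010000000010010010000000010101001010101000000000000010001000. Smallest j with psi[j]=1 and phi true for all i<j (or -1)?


(phi U psi) at 0: need smallest j with psi[j]=1 and phi[i]=1 for all i in [0,j).
Scan from step 0:
  step 0: phi=1, psi=0 -> continue
  step 1: phi=1, psi=0 -> continue
  step 2: phi=1, psi=0 -> continue
  step 3: psi=1 and phi held for [0,3) -> witness found
Witness step = 3

3


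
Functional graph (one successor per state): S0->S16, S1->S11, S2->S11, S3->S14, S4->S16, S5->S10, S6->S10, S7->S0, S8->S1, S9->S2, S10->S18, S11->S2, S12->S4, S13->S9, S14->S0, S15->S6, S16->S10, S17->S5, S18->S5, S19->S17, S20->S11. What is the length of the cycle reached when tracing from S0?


Trace from S0 until a state repeats:
  S0 -> S16 -> S10 -> S18 -> S5 -> S10
S10 first seen at step 2, revisited at step 5.
Cycle length = 5 - 2 = 3

3


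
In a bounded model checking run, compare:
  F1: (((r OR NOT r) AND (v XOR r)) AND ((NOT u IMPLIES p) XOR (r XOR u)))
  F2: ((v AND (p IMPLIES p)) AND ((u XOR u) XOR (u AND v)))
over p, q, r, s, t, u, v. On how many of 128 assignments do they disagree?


F1 = (((r OR NOT r) AND (v XOR r)) AND ((NOT u IMPLIES p) XOR (r XOR u)))
F2 = ((v AND (p IMPLIES p)) AND ((u XOR u) XOR (u AND v)))
Evaluate both on each of 128 rows (bits = p,q,r,s,t,u,v):
  row 0 [0000000]: F1=0 F2=0 -> 0
  row 1 [0000001]: F1=0 F2=0 -> 0
  row 2 [0000010]: F1=0 F2=0 -> 0
  row 3 [0000011]: F1=0 F2=1 (differ) -> 1
  row 4 [0000100]: F1=0 F2=0 -> 0
  (every remaining row is evaluated the same way; all 128 results are listed next)
Full result column, 8 rows per line (p,q,r,s fixed per line; t,u,v runs 000..111 left to right):
  rows 0-7 [p,q,r,s=0000]: 00010001  (ones: 2)
  rows 8-15 [p,q,r,s=0001]: 00010001  (ones: 2)
  rows 16-23 [p,q,r,s=0010]: 10111011  (ones: 6)
  rows 24-31 [p,q,r,s=0011]: 10111011  (ones: 6)
  rows 32-39 [p,q,r,s=0100]: 00010001  (ones: 2)
  rows 40-47 [p,q,r,s=0101]: 00010001  (ones: 2)
  rows 48-55 [p,q,r,s=0110]: 10111011  (ones: 6)
  rows 56-63 [p,q,r,s=0111]: 10111011  (ones: 6)
  rows 64-71 [p,q,r,s=1000]: 01010101  (ones: 4)
  rows 72-79 [p,q,r,s=1001]: 01010101  (ones: 4)
  rows 80-87 [p,q,r,s=1010]: 00110011  (ones: 4)
  rows 88-95 [p,q,r,s=1011]: 00110011  (ones: 4)
  rows 96-103 [p,q,r,s=1100]: 01010101  (ones: 4)
  rows 104-111 [p,q,r,s=1101]: 01010101  (ones: 4)
  rows 112-119 [p,q,r,s=1110]: 00110011  (ones: 4)
  rows 120-127 [p,q,r,s=1111]: 00110011  (ones: 4)
Disagreements = 2+2+6+6+2+2+6+6+4+4+4+4+4+4+4+4 = 64

64


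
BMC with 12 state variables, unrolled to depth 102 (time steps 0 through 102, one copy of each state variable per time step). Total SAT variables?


BMC unrolls to depth k, creating one copy of each state var for steps 0..k.
Step count = 102 + 1 = 103 (steps 0 through 102)
Vars per step = 12
Total = 12 * 103 = 1236

1236


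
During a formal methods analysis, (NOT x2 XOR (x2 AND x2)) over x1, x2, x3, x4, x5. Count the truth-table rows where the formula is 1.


Formula: (NOT x2 XOR (x2 AND x2)) over 5 vars (32 rows)
Evaluate each row (x1, x2, x3, x4, x5 as bits, MSB first):
  row 0 [00000]: (NOT 0 XOR (0 AND 0)) -> 1
  row 1 [00001]: (NOT 0 XOR (0 AND 0)) -> 1
  row 2 [00010]: (NOT 0 XOR (0 AND 0)) -> 1
  row 3 [00011]: (NOT 0 XOR (0 AND 0)) -> 1
  row 4 [00100]: (NOT 0 XOR (0 AND 0)) -> 1
  row 5 [00101]: (NOT 0 XOR (0 AND 0)) -> 1
  row 6 [00110]: (NOT 0 XOR (0 AND 0)) -> 1
  row 7 [00111]: (NOT 0 XOR (0 AND 0)) -> 1
  row 8 [01000]: (NOT 1 XOR (1 AND 1)) -> 1
  row 9 [01001]: (NOT 1 XOR (1 AND 1)) -> 1
  row 10 [01010]: (NOT 1 XOR (1 AND 1)) -> 1
  row 11 [01011]: (NOT 1 XOR (1 AND 1)) -> 1
  row 12 [01100]: (NOT 1 XOR (1 AND 1)) -> 1
  row 13 [01101]: (NOT 1 XOR (1 AND 1)) -> 1
  row 14 [01110]: (NOT 1 XOR (1 AND 1)) -> 1
  row 15 [01111]: (NOT 1 XOR (1 AND 1)) -> 1
  row 16 [10000]: (NOT 0 XOR (0 AND 0)) -> 1
  row 17 [10001]: (NOT 0 XOR (0 AND 0)) -> 1
  row 18 [10010]: (NOT 0 XOR (0 AND 0)) -> 1
  row 19 [10011]: (NOT 0 XOR (0 AND 0)) -> 1
  row 20 [10100]: (NOT 0 XOR (0 AND 0)) -> 1
  row 21 [10101]: (NOT 0 XOR (0 AND 0)) -> 1
  row 22 [10110]: (NOT 0 XOR (0 AND 0)) -> 1
  row 23 [10111]: (NOT 0 XOR (0 AND 0)) -> 1
  row 24 [11000]: (NOT 1 XOR (1 AND 1)) -> 1
  row 25 [11001]: (NOT 1 XOR (1 AND 1)) -> 1
  row 26 [11010]: (NOT 1 XOR (1 AND 1)) -> 1
  row 27 [11011]: (NOT 1 XOR (1 AND 1)) -> 1
  row 28 [11100]: (NOT 1 XOR (1 AND 1)) -> 1
  row 29 [11101]: (NOT 1 XOR (1 AND 1)) -> 1
  row 30 [11110]: (NOT 1 XOR (1 AND 1)) -> 1
  row 31 [11111]: (NOT 1 XOR (1 AND 1)) -> 1
Full result column, 8 rows per line (x1,x2 fixed per line; x3,x4,x5 runs 000..111 left to right):
  rows 0-7 [x1,x2=00]: 11111111  (ones: 8)
  rows 8-15 [x1,x2=01]: 11111111  (ones: 8)
  rows 16-23 [x1,x2=10]: 11111111  (ones: 8)
  rows 24-31 [x1,x2=11]: 11111111  (ones: 8)
Count of 1-rows = 8+8+8+8 = 32

32


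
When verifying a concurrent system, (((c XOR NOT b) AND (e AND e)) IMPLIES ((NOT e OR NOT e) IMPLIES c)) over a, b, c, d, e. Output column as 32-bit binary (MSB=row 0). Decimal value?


Formula: (((c XOR NOT b) AND (e AND e)) IMPLIES ((NOT e OR NOT e) IMPLIES c)) over a, b, c, d, e (32 rows)
Evaluate each row (bits = a,b,c,d,e, MSB first):
  row 0 [00000]: (((0 XOR NOT 0) AND (0 AND 0)) IMPLIES ((NOT 0 OR NOT 0) IMPLIES 0)) -> 1
  row 1 [00001]: (((0 XOR NOT 0) AND (1 AND 1)) IMPLIES ((NOT 1 OR NOT 1) IMPLIES 0)) -> 1
  row 2 [00010]: (((0 XOR NOT 0) AND (0 AND 0)) IMPLIES ((NOT 0 OR NOT 0) IMPLIES 0)) -> 1
  row 3 [00011]: (((0 XOR NOT 0) AND (1 AND 1)) IMPLIES ((NOT 1 OR NOT 1) IMPLIES 0)) -> 1
  row 4 [00100]: (((1 XOR NOT 0) AND (0 AND 0)) IMPLIES ((NOT 0 OR NOT 0) IMPLIES 1)) -> 1
  row 5 [00101]: (((1 XOR NOT 0) AND (1 AND 1)) IMPLIES ((NOT 1 OR NOT 1) IMPLIES 1)) -> 1
  row 6 [00110]: (((1 XOR NOT 0) AND (0 AND 0)) IMPLIES ((NOT 0 OR NOT 0) IMPLIES 1)) -> 1
  row 7 [00111]: (((1 XOR NOT 0) AND (1 AND 1)) IMPLIES ((NOT 1 OR NOT 1) IMPLIES 1)) -> 1
  row 8 [01000]: (((0 XOR NOT 1) AND (0 AND 0)) IMPLIES ((NOT 0 OR NOT 0) IMPLIES 0)) -> 1
  row 9 [01001]: (((0 XOR NOT 1) AND (1 AND 1)) IMPLIES ((NOT 1 OR NOT 1) IMPLIES 0)) -> 1
  row 10 [01010]: (((0 XOR NOT 1) AND (0 AND 0)) IMPLIES ((NOT 0 OR NOT 0) IMPLIES 0)) -> 1
  row 11 [01011]: (((0 XOR NOT 1) AND (1 AND 1)) IMPLIES ((NOT 1 OR NOT 1) IMPLIES 0)) -> 1
  row 12 [01100]: (((1 XOR NOT 1) AND (0 AND 0)) IMPLIES ((NOT 0 OR NOT 0) IMPLIES 1)) -> 1
  row 13 [01101]: (((1 XOR NOT 1) AND (1 AND 1)) IMPLIES ((NOT 1 OR NOT 1) IMPLIES 1)) -> 1
  row 14 [01110]: (((1 XOR NOT 1) AND (0 AND 0)) IMPLIES ((NOT 0 OR NOT 0) IMPLIES 1)) -> 1
  row 15 [01111]: (((1 XOR NOT 1) AND (1 AND 1)) IMPLIES ((NOT 1 OR NOT 1) IMPLIES 1)) -> 1
  row 16 [10000]: (((0 XOR NOT 0) AND (0 AND 0)) IMPLIES ((NOT 0 OR NOT 0) IMPLIES 0)) -> 1
  row 17 [10001]: (((0 XOR NOT 0) AND (1 AND 1)) IMPLIES ((NOT 1 OR NOT 1) IMPLIES 0)) -> 1
  row 18 [10010]: (((0 XOR NOT 0) AND (0 AND 0)) IMPLIES ((NOT 0 OR NOT 0) IMPLIES 0)) -> 1
  row 19 [10011]: (((0 XOR NOT 0) AND (1 AND 1)) IMPLIES ((NOT 1 OR NOT 1) IMPLIES 0)) -> 1
  row 20 [10100]: (((1 XOR NOT 0) AND (0 AND 0)) IMPLIES ((NOT 0 OR NOT 0) IMPLIES 1)) -> 1
  row 21 [10101]: (((1 XOR NOT 0) AND (1 AND 1)) IMPLIES ((NOT 1 OR NOT 1) IMPLIES 1)) -> 1
  row 22 [10110]: (((1 XOR NOT 0) AND (0 AND 0)) IMPLIES ((NOT 0 OR NOT 0) IMPLIES 1)) -> 1
  row 23 [10111]: (((1 XOR NOT 0) AND (1 AND 1)) IMPLIES ((NOT 1 OR NOT 1) IMPLIES 1)) -> 1
  row 24 [11000]: (((0 XOR NOT 1) AND (0 AND 0)) IMPLIES ((NOT 0 OR NOT 0) IMPLIES 0)) -> 1
  row 25 [11001]: (((0 XOR NOT 1) AND (1 AND 1)) IMPLIES ((NOT 1 OR NOT 1) IMPLIES 0)) -> 1
  row 26 [11010]: (((0 XOR NOT 1) AND (0 AND 0)) IMPLIES ((NOT 0 OR NOT 0) IMPLIES 0)) -> 1
  row 27 [11011]: (((0 XOR NOT 1) AND (1 AND 1)) IMPLIES ((NOT 1 OR NOT 1) IMPLIES 0)) -> 1
  row 28 [11100]: (((1 XOR NOT 1) AND (0 AND 0)) IMPLIES ((NOT 0 OR NOT 0) IMPLIES 1)) -> 1
  row 29 [11101]: (((1 XOR NOT 1) AND (1 AND 1)) IMPLIES ((NOT 1 OR NOT 1) IMPLIES 1)) -> 1
  row 30 [11110]: (((1 XOR NOT 1) AND (0 AND 0)) IMPLIES ((NOT 0 OR NOT 0) IMPLIES 1)) -> 1
  row 31 [11111]: (((1 XOR NOT 1) AND (1 AND 1)) IMPLIES ((NOT 1 OR NOT 1) IMPLIES 1)) -> 1
Full result column, 4 rows per line (a,b,c fixed per line; d,e runs 00..11 left to right):
  rows 0-3 [a,b,c=000]: 1111  = hex F
  rows 4-7 [a,b,c=001]: 1111  = hex F
  rows 8-11 [a,b,c=010]: 1111  = hex F
  rows 12-15 [a,b,c=011]: 1111  = hex F
  rows 16-19 [a,b,c=100]: 1111  = hex F
  rows 20-23 [a,b,c=101]: 1111  = hex F
  rows 24-27 [a,b,c=110]: 1111  = hex F
  rows 28-31 [a,b,c=111]: 1111  = hex F
Output column (row 0 .. row 31) = 11111111111111111111111111111111
Output column grouped in 4s = 1111 1111 1111 1111 1111 1111 1111 1111 = 0xFFFFFFFF
Convert to decimal digit by digit (value = value*16 + digit):
  F -> 15
  15*16 + 15 (F) = 255
  255*16 + 15 (F) = 4095
  4095*16 + 15 (F) = 65535
  65535*16 + 15 (F) = 1048575
  1048575*16 + 15 (F) = 16777215
  16777215*16 + 15 (F) = 268435455
  268435455*16 + 15 (F) = 4294967295
Decimal = 4294967295

4294967295


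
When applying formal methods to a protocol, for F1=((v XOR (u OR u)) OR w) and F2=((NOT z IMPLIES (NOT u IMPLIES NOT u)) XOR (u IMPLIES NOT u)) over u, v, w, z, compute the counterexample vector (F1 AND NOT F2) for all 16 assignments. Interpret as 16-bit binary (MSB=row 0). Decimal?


F1 = ((v XOR (u OR u)) OR w)
F2 = ((NOT z IMPLIES (NOT u IMPLIES NOT u)) XOR (u IMPLIES NOT u))
Counterexample to F1=>F2 is where F1=1 and F2=0.
Evaluate each row (bits = u,v,w,z, MSB first):
  row 0 [0000]: F1=0 F2=0 -> F1&~F2 -> 0
  row 1 [0001]: F1=0 F2=0 -> F1&~F2 -> 0
  row 2 [0010]: F1=1 F2=0 -> F1&~F2 -> 1
  row 3 [0011]: F1=1 F2=0 -> F1&~F2 -> 1
  row 4 [0100]: F1=1 F2=0 -> F1&~F2 -> 1
  row 5 [0101]: F1=1 F2=0 -> F1&~F2 -> 1
  row 6 [0110]: F1=1 F2=0 -> F1&~F2 -> 1
  row 7 [0111]: F1=1 F2=0 -> F1&~F2 -> 1
  row 8 [1000]: F1=1 F2=1 -> F1&~F2 -> 0
  row 9 [1001]: F1=1 F2=1 -> F1&~F2 -> 0
  row 10 [1010]: F1=1 F2=1 -> F1&~F2 -> 0
  row 11 [1011]: F1=1 F2=1 -> F1&~F2 -> 0
  row 12 [1100]: F1=0 F2=1 -> F1&~F2 -> 0
  row 13 [1101]: F1=0 F2=1 -> F1&~F2 -> 0
  row 14 [1110]: F1=1 F2=1 -> F1&~F2 -> 0
  row 15 [1111]: F1=1 F2=1 -> F1&~F2 -> 0
Full result column, 4 rows per line (u,v fixed per line; w,z runs 00..11 left to right):
  rows 0-3 [u,v=00]: 0011  = hex 3
  rows 4-7 [u,v=01]: 1111  = hex F
  rows 8-11 [u,v=10]: 0000  = hex 0
  rows 12-15 [u,v=11]: 0000  = hex 0
Counterexample vector (row 0 .. row 15) = 0011111100000000
Output column grouped in 4s = 0011 1111 0000 0000 = 0x3F00
Convert to decimal digit by digit (value = value*16 + digit):
  3 -> 3
  3*16 + 15 (F) = 63
  63*16 + 0 = 1008
  1008*16 + 0 = 16128
Decimal = 16128

16128


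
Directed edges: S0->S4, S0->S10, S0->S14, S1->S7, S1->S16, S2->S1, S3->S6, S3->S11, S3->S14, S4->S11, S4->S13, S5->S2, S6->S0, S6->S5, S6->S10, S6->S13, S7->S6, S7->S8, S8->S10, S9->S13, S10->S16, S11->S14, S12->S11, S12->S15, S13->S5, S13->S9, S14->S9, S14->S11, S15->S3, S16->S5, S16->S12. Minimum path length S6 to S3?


BFS layer-by-layer from S6:
  dist 0: {S6}
  dist 1: {S0, S5, S10, S13}
  dist 2: {S2, S4, S9, S14, S16}
  dist 3: {S1, S11, S12}
  dist 4: {S7, S15}
  dist 5: {S3, S8}
  -> S3 reached at distance 5
Shortest path length = 5

5


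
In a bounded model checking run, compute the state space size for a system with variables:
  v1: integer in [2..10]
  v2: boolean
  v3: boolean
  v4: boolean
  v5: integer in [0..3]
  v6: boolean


State space = product of domain sizes of all variables.
Domain sizes:
  v1 (integer in [2..10]): 9
  v2 (boolean): 2
  v3 (boolean): 2
  v4 (boolean): 2
  v5 (integer in [0..3]): 4
  v6 (boolean): 2
Product = 9 * 2 * 2 * 2 * 4 * 2 = 576

576


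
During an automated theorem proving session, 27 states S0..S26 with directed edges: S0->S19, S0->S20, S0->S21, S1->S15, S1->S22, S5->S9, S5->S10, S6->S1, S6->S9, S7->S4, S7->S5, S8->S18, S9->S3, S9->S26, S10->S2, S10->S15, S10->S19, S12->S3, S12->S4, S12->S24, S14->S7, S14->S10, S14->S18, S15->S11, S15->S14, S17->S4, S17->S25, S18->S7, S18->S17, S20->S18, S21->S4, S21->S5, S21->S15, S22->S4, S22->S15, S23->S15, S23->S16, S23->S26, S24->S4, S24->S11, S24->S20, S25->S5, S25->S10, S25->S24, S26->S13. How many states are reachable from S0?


BFS from S0:
  layer 0: {S0}
  layer 1: {S19, S20, S21}
  layer 2: {S4, S5, S15, S18}
  layer 3: {S7, S9, S10, S11, S14, S17}
  layer 4: {S2, S3, S25, S26}
  layer 5: {S13, S24}
Reachable set: {S0, S2, S3, S4, S5, S7, S9, S10, S11, S13, S14, S15, S17, S18, S19, S20, S21, S24, S25, S26}
Count = 20

20


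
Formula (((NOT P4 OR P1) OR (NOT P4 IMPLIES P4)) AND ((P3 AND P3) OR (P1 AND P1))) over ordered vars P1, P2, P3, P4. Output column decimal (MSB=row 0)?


Formula: (((NOT P4 OR P1) OR (NOT P4 IMPLIES P4)) AND ((P3 AND P3) OR (P1 AND P1))) over P1, P2, P3, P4 (16 rows)
Evaluate each row (bits = P1,P2,P3,P4, MSB first):
  row 0 [0000]: (((NOT 0 OR 0) OR (NOT 0 IMPLIES 0)) AND ((0 AND 0) OR (0 AND 0))) -> 0
  row 1 [0001]: (((NOT 1 OR 0) OR (NOT 1 IMPLIES 1)) AND ((0 AND 0) OR (0 AND 0))) -> 0
  row 2 [0010]: (((NOT 0 OR 0) OR (NOT 0 IMPLIES 0)) AND ((1 AND 1) OR (0 AND 0))) -> 1
  row 3 [0011]: (((NOT 1 OR 0) OR (NOT 1 IMPLIES 1)) AND ((1 AND 1) OR (0 AND 0))) -> 1
  row 4 [0100]: (((NOT 0 OR 0) OR (NOT 0 IMPLIES 0)) AND ((0 AND 0) OR (0 AND 0))) -> 0
  row 5 [0101]: (((NOT 1 OR 0) OR (NOT 1 IMPLIES 1)) AND ((0 AND 0) OR (0 AND 0))) -> 0
  row 6 [0110]: (((NOT 0 OR 0) OR (NOT 0 IMPLIES 0)) AND ((1 AND 1) OR (0 AND 0))) -> 1
  row 7 [0111]: (((NOT 1 OR 0) OR (NOT 1 IMPLIES 1)) AND ((1 AND 1) OR (0 AND 0))) -> 1
  row 8 [1000]: (((NOT 0 OR 1) OR (NOT 0 IMPLIES 0)) AND ((0 AND 0) OR (1 AND 1))) -> 1
  row 9 [1001]: (((NOT 1 OR 1) OR (NOT 1 IMPLIES 1)) AND ((0 AND 0) OR (1 AND 1))) -> 1
  row 10 [1010]: (((NOT 0 OR 1) OR (NOT 0 IMPLIES 0)) AND ((1 AND 1) OR (1 AND 1))) -> 1
  row 11 [1011]: (((NOT 1 OR 1) OR (NOT 1 IMPLIES 1)) AND ((1 AND 1) OR (1 AND 1))) -> 1
  row 12 [1100]: (((NOT 0 OR 1) OR (NOT 0 IMPLIES 0)) AND ((0 AND 0) OR (1 AND 1))) -> 1
  row 13 [1101]: (((NOT 1 OR 1) OR (NOT 1 IMPLIES 1)) AND ((0 AND 0) OR (1 AND 1))) -> 1
  row 14 [1110]: (((NOT 0 OR 1) OR (NOT 0 IMPLIES 0)) AND ((1 AND 1) OR (1 AND 1))) -> 1
  row 15 [1111]: (((NOT 1 OR 1) OR (NOT 1 IMPLIES 1)) AND ((1 AND 1) OR (1 AND 1))) -> 1
Full result column, 4 rows per line (P1,P2 fixed per line; P3,P4 runs 00..11 left to right):
  rows 0-3 [P1,P2=00]: 0011  = hex 3
  rows 4-7 [P1,P2=01]: 0011  = hex 3
  rows 8-11 [P1,P2=10]: 1111  = hex F
  rows 12-15 [P1,P2=11]: 1111  = hex F
Output column (row 0 .. row 15) = 0011001111111111
Output column grouped in 4s = 0011 0011 1111 1111 = 0x33FF
Convert to decimal digit by digit (value = value*16 + digit):
  3 -> 3
  3*16 + 3 = 51
  51*16 + 15 (F) = 831
  831*16 + 15 (F) = 13311
Decimal = 13311

13311


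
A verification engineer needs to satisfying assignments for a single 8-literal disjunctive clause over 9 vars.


Step 1: Total=2^9=512
Step 2: Unsat when all 8 false: 2^1=2
Step 3: Sat=512-2=510

510


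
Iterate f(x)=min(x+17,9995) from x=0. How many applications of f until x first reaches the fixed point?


Step 1: x=0, cap=9995, increment=17
Step 2: x grows by 17 each step until capped at 9995; fixed point is x=9995
Step 3: iterations = ceil(9995/17) = 588

588


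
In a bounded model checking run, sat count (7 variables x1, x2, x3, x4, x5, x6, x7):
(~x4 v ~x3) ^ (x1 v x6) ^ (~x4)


CNF with 3 clauses over 7 vars (128 assignments).
An assignment satisfies CNF iff every clause has >=1 true literal.
Check each row (bits = x1,x2,x3,x4,x5,x6,x7; clause T/F shown):
  row 0 [0000000]: clauses=TFT -> 0
  row 1 [0000001]: clauses=TFT -> 0
  row 2 [0000010]: clauses=TTT -> 1
  row 3 [0000011]: clauses=TTT -> 1
  row 4 [0000100]: clauses=TFT -> 0
  (every remaining row is evaluated the same way; all 128 results are listed next)
Full result column, 8 rows per line (x1,x2,x3,x4 fixed per line; x5,x6,x7 runs 000..111 left to right):
  rows 0-7 [x1,x2,x3,x4=0000]: 00110011  (ones: 4)
  rows 8-15 [x1,x2,x3,x4=0001]: 00000000  (ones: 0)
  rows 16-23 [x1,x2,x3,x4=0010]: 00110011  (ones: 4)
  rows 24-31 [x1,x2,x3,x4=0011]: 00000000  (ones: 0)
  rows 32-39 [x1,x2,x3,x4=0100]: 00110011  (ones: 4)
  rows 40-47 [x1,x2,x3,x4=0101]: 00000000  (ones: 0)
  rows 48-55 [x1,x2,x3,x4=0110]: 00110011  (ones: 4)
  rows 56-63 [x1,x2,x3,x4=0111]: 00000000  (ones: 0)
  rows 64-71 [x1,x2,x3,x4=1000]: 11111111  (ones: 8)
  rows 72-79 [x1,x2,x3,x4=1001]: 00000000  (ones: 0)
  rows 80-87 [x1,x2,x3,x4=1010]: 11111111  (ones: 8)
  rows 88-95 [x1,x2,x3,x4=1011]: 00000000  (ones: 0)
  rows 96-103 [x1,x2,x3,x4=1100]: 11111111  (ones: 8)
  rows 104-111 [x1,x2,x3,x4=1101]: 00000000  (ones: 0)
  rows 112-119 [x1,x2,x3,x4=1110]: 11111111  (ones: 8)
  rows 120-127 [x1,x2,x3,x4=1111]: 00000000  (ones: 0)
Satisfying assignments = 4+0+4+0+4+0+4+0+8+0+8+0+8+0+8+0 = 48

48


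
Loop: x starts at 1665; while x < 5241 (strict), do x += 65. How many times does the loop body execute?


Step 1: x goes from 1665 toward 5241 by 65; the body runs while x<5241, so iterations = ceil((bound-start)/step)
Step 2: Distance=3576
Step 3: ceil(3576/65)=56

56


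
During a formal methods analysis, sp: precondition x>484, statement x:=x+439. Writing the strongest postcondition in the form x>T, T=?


Formula: sp(P, x:=E) = exists old_x. (x = E[old_x/x]) AND P[old_x/x] (old_x is the value of x before the assignment; eliminate old_x by solving x = E[old_x/x] for old_x)
Step 1: Precondition P: x>484, i.e. old_x > 484
Step 2: Assignment gives x = old_x + 439, so old_x = x - 439
Step 3: Substitute into P: x - 439 > 484
Step 4: Simplify: x > 484+439 = 923

923


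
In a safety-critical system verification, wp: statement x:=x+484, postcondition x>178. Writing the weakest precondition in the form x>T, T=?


Formula: wp(x:=E, P) = P[E/x] (substitute E for x in postcondition)
Step 1: Postcondition: x>178
Step 2: Substitute x+484 for x: x+484>178
Step 3: Solve for x: x > 178-484 = -306

-306


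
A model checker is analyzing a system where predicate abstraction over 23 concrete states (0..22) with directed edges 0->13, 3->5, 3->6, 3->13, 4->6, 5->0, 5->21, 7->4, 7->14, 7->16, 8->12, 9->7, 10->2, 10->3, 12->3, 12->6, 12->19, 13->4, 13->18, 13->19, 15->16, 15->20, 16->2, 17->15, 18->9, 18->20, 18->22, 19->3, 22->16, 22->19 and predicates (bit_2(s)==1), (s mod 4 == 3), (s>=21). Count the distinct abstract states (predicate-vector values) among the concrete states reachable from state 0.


BFS from 0:
Concrete reachable: {0, 2, 3, 4, 5, 6, 7, 9, 13, 14, 16, 18, 19, 20, 21, 22}
Abstract via predicates (bit_2(s)==1), (s mod 4 == 3), (s>=21):
  (0,0,0) <- {0, 2, 9, 16, 18}
  (0,1,0) <- {3, 19}
  (1,0,0) <- {4, 5, 6, 13, 14, 20}
  (1,0,1) <- {21, 22}
  (1,1,0) <- {7}
Distinct abstract states = 5

5


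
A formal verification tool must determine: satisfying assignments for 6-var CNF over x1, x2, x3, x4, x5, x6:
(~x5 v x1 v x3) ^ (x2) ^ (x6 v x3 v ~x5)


CNF with 3 clauses over 6 vars (64 assignments).
An assignment satisfies CNF iff every clause has >=1 true literal.
Check each row (bits = x1,x2,x3,x4,x5,x6; clause T/F shown):
  row 0 [000000]: clauses=TFT -> 0
  row 1 [000001]: clauses=TFT -> 0
  row 2 [000010]: clauses=FFF -> 0
  row 3 [000011]: clauses=FFT -> 0
  row 4 [000100]: clauses=TFT -> 0
  (every remaining row is evaluated the same way; all 64 results are listed next)
Full result column, 8 rows per line (x1,x2,x3 fixed per line; x4,x5,x6 runs 000..111 left to right):
  rows 0-7 [x1,x2,x3=000]: 00000000  (ones: 0)
  rows 8-15 [x1,x2,x3=001]: 00000000  (ones: 0)
  rows 16-23 [x1,x2,x3=010]: 11001100  (ones: 4)
  rows 24-31 [x1,x2,x3=011]: 11111111  (ones: 8)
  rows 32-39 [x1,x2,x3=100]: 00000000  (ones: 0)
  rows 40-47 [x1,x2,x3=101]: 00000000  (ones: 0)
  rows 48-55 [x1,x2,x3=110]: 11011101  (ones: 6)
  rows 56-63 [x1,x2,x3=111]: 11111111  (ones: 8)
Satisfying assignments = 0+0+4+8+0+0+6+8 = 26

26


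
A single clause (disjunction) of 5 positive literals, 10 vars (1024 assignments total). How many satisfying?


Step 1: Total=2^10=1024
Step 2: Unsat when all 5 false: 2^5=32
Step 3: Sat=1024-32=992

992


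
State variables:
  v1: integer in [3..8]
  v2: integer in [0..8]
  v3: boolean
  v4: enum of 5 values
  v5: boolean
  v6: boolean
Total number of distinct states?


State space = product of domain sizes of all variables.
Domain sizes:
  v1 (integer in [3..8]): 6
  v2 (integer in [0..8]): 9
  v3 (boolean): 2
  v4 (enum of 5 values): 5
  v5 (boolean): 2
  v6 (boolean): 2
Product = 6 * 9 * 2 * 5 * 2 * 2 = 2160

2160


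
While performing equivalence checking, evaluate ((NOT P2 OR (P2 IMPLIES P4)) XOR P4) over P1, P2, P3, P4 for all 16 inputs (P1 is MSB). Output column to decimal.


Formula: ((NOT P2 OR (P2 IMPLIES P4)) XOR P4) over P1, P2, P3, P4 (16 rows)
Evaluate each row (bits = P1,P2,P3,P4, MSB first):
  row 0 [0000]: ((NOT 0 OR (0 IMPLIES 0)) XOR 0) -> 1
  row 1 [0001]: ((NOT 0 OR (0 IMPLIES 1)) XOR 1) -> 0
  row 2 [0010]: ((NOT 0 OR (0 IMPLIES 0)) XOR 0) -> 1
  row 3 [0011]: ((NOT 0 OR (0 IMPLIES 1)) XOR 1) -> 0
  row 4 [0100]: ((NOT 1 OR (1 IMPLIES 0)) XOR 0) -> 0
  row 5 [0101]: ((NOT 1 OR (1 IMPLIES 1)) XOR 1) -> 0
  row 6 [0110]: ((NOT 1 OR (1 IMPLIES 0)) XOR 0) -> 0
  row 7 [0111]: ((NOT 1 OR (1 IMPLIES 1)) XOR 1) -> 0
  row 8 [1000]: ((NOT 0 OR (0 IMPLIES 0)) XOR 0) -> 1
  row 9 [1001]: ((NOT 0 OR (0 IMPLIES 1)) XOR 1) -> 0
  row 10 [1010]: ((NOT 0 OR (0 IMPLIES 0)) XOR 0) -> 1
  row 11 [1011]: ((NOT 0 OR (0 IMPLIES 1)) XOR 1) -> 0
  row 12 [1100]: ((NOT 1 OR (1 IMPLIES 0)) XOR 0) -> 0
  row 13 [1101]: ((NOT 1 OR (1 IMPLIES 1)) XOR 1) -> 0
  row 14 [1110]: ((NOT 1 OR (1 IMPLIES 0)) XOR 0) -> 0
  row 15 [1111]: ((NOT 1 OR (1 IMPLIES 1)) XOR 1) -> 0
Full result column, 4 rows per line (P1,P2 fixed per line; P3,P4 runs 00..11 left to right):
  rows 0-3 [P1,P2=00]: 1010  = hex A
  rows 4-7 [P1,P2=01]: 0000  = hex 0
  rows 8-11 [P1,P2=10]: 1010  = hex A
  rows 12-15 [P1,P2=11]: 0000  = hex 0
Output column (row 0 .. row 15) = 1010000010100000
Output column grouped in 4s = 1010 0000 1010 0000 = 0xA0A0
Convert to decimal digit by digit (value = value*16 + digit):
  A -> 10
  10*16 + 0 = 160
  160*16 + 10 (A) = 2570
  2570*16 + 0 = 41120
Decimal = 41120

41120


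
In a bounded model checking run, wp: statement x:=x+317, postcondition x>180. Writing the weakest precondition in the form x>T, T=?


Formula: wp(x:=E, P) = P[E/x] (substitute E for x in postcondition)
Step 1: Postcondition: x>180
Step 2: Substitute x+317 for x: x+317>180
Step 3: Solve for x: x > 180-317 = -137

-137


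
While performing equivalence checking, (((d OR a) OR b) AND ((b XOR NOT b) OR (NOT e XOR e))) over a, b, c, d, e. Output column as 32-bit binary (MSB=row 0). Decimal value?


Formula: (((d OR a) OR b) AND ((b XOR NOT b) OR (NOT e XOR e))) over a, b, c, d, e (32 rows)
Evaluate each row (bits = a,b,c,d,e, MSB first):
  row 0 [00000]: (((0 OR 0) OR 0) AND ((0 XOR NOT 0) OR (NOT 0 XOR 0))) -> 0
  row 1 [00001]: (((0 OR 0) OR 0) AND ((0 XOR NOT 0) OR (NOT 1 XOR 1))) -> 0
  row 2 [00010]: (((1 OR 0) OR 0) AND ((0 XOR NOT 0) OR (NOT 0 XOR 0))) -> 1
  row 3 [00011]: (((1 OR 0) OR 0) AND ((0 XOR NOT 0) OR (NOT 1 XOR 1))) -> 1
  row 4 [00100]: (((0 OR 0) OR 0) AND ((0 XOR NOT 0) OR (NOT 0 XOR 0))) -> 0
  row 5 [00101]: (((0 OR 0) OR 0) AND ((0 XOR NOT 0) OR (NOT 1 XOR 1))) -> 0
  row 6 [00110]: (((1 OR 0) OR 0) AND ((0 XOR NOT 0) OR (NOT 0 XOR 0))) -> 1
  row 7 [00111]: (((1 OR 0) OR 0) AND ((0 XOR NOT 0) OR (NOT 1 XOR 1))) -> 1
  row 8 [01000]: (((0 OR 0) OR 1) AND ((1 XOR NOT 1) OR (NOT 0 XOR 0))) -> 1
  row 9 [01001]: (((0 OR 0) OR 1) AND ((1 XOR NOT 1) OR (NOT 1 XOR 1))) -> 1
  row 10 [01010]: (((1 OR 0) OR 1) AND ((1 XOR NOT 1) OR (NOT 0 XOR 0))) -> 1
  row 11 [01011]: (((1 OR 0) OR 1) AND ((1 XOR NOT 1) OR (NOT 1 XOR 1))) -> 1
  row 12 [01100]: (((0 OR 0) OR 1) AND ((1 XOR NOT 1) OR (NOT 0 XOR 0))) -> 1
  row 13 [01101]: (((0 OR 0) OR 1) AND ((1 XOR NOT 1) OR (NOT 1 XOR 1))) -> 1
  row 14 [01110]: (((1 OR 0) OR 1) AND ((1 XOR NOT 1) OR (NOT 0 XOR 0))) -> 1
  row 15 [01111]: (((1 OR 0) OR 1) AND ((1 XOR NOT 1) OR (NOT 1 XOR 1))) -> 1
  row 16 [10000]: (((0 OR 1) OR 0) AND ((0 XOR NOT 0) OR (NOT 0 XOR 0))) -> 1
  row 17 [10001]: (((0 OR 1) OR 0) AND ((0 XOR NOT 0) OR (NOT 1 XOR 1))) -> 1
  row 18 [10010]: (((1 OR 1) OR 0) AND ((0 XOR NOT 0) OR (NOT 0 XOR 0))) -> 1
  row 19 [10011]: (((1 OR 1) OR 0) AND ((0 XOR NOT 0) OR (NOT 1 XOR 1))) -> 1
  row 20 [10100]: (((0 OR 1) OR 0) AND ((0 XOR NOT 0) OR (NOT 0 XOR 0))) -> 1
  row 21 [10101]: (((0 OR 1) OR 0) AND ((0 XOR NOT 0) OR (NOT 1 XOR 1))) -> 1
  row 22 [10110]: (((1 OR 1) OR 0) AND ((0 XOR NOT 0) OR (NOT 0 XOR 0))) -> 1
  row 23 [10111]: (((1 OR 1) OR 0) AND ((0 XOR NOT 0) OR (NOT 1 XOR 1))) -> 1
  row 24 [11000]: (((0 OR 1) OR 1) AND ((1 XOR NOT 1) OR (NOT 0 XOR 0))) -> 1
  row 25 [11001]: (((0 OR 1) OR 1) AND ((1 XOR NOT 1) OR (NOT 1 XOR 1))) -> 1
  row 26 [11010]: (((1 OR 1) OR 1) AND ((1 XOR NOT 1) OR (NOT 0 XOR 0))) -> 1
  row 27 [11011]: (((1 OR 1) OR 1) AND ((1 XOR NOT 1) OR (NOT 1 XOR 1))) -> 1
  row 28 [11100]: (((0 OR 1) OR 1) AND ((1 XOR NOT 1) OR (NOT 0 XOR 0))) -> 1
  row 29 [11101]: (((0 OR 1) OR 1) AND ((1 XOR NOT 1) OR (NOT 1 XOR 1))) -> 1
  row 30 [11110]: (((1 OR 1) OR 1) AND ((1 XOR NOT 1) OR (NOT 0 XOR 0))) -> 1
  row 31 [11111]: (((1 OR 1) OR 1) AND ((1 XOR NOT 1) OR (NOT 1 XOR 1))) -> 1
Full result column, 4 rows per line (a,b,c fixed per line; d,e runs 00..11 left to right):
  rows 0-3 [a,b,c=000]: 0011  = hex 3
  rows 4-7 [a,b,c=001]: 0011  = hex 3
  rows 8-11 [a,b,c=010]: 1111  = hex F
  rows 12-15 [a,b,c=011]: 1111  = hex F
  rows 16-19 [a,b,c=100]: 1111  = hex F
  rows 20-23 [a,b,c=101]: 1111  = hex F
  rows 24-27 [a,b,c=110]: 1111  = hex F
  rows 28-31 [a,b,c=111]: 1111  = hex F
Output column (row 0 .. row 31) = 00110011111111111111111111111111
Output column grouped in 4s = 0011 0011 1111 1111 1111 1111 1111 1111 = 0x33FFFFFF
Convert to decimal digit by digit (value = value*16 + digit):
  3 -> 3
  3*16 + 3 = 51
  51*16 + 15 (F) = 831
  831*16 + 15 (F) = 13311
  13311*16 + 15 (F) = 212991
  212991*16 + 15 (F) = 3407871
  3407871*16 + 15 (F) = 54525951
  54525951*16 + 15 (F) = 872415231
Decimal = 872415231

872415231
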